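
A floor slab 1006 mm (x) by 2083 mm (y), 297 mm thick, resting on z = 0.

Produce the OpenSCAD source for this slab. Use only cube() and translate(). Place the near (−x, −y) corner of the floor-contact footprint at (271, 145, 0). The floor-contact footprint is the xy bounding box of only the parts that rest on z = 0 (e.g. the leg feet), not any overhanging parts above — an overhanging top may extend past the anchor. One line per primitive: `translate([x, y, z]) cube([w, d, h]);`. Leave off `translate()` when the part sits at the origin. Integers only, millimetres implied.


translate([271, 145, 0]) cube([1006, 2083, 297]);


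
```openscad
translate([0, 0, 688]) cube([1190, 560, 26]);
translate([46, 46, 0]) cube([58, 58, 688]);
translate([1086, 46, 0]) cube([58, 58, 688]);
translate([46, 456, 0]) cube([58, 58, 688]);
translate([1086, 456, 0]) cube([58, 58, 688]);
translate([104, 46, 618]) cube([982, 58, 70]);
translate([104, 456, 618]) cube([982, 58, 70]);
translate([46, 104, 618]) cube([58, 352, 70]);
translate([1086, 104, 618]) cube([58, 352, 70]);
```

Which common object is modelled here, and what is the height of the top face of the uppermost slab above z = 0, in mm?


A table. The table height is 714 mm.

A 1190×560×26 slab sits at z = 688 on four 58 mm square posts — a table. The top surface is at 688 + 26 = 714 mm.


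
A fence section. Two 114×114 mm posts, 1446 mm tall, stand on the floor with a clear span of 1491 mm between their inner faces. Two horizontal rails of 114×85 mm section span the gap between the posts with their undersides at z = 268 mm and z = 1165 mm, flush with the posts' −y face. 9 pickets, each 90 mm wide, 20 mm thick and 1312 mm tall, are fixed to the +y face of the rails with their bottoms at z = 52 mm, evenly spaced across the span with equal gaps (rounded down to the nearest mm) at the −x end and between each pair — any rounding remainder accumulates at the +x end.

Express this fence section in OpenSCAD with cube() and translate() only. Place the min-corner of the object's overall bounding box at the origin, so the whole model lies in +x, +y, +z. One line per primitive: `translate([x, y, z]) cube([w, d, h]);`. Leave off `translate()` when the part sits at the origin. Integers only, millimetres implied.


cube([114, 114, 1446]);
translate([1605, 0, 0]) cube([114, 114, 1446]);
translate([114, 0, 268]) cube([1491, 114, 85]);
translate([114, 0, 1165]) cube([1491, 114, 85]);
translate([182, 114, 52]) cube([90, 20, 1312]);
translate([340, 114, 52]) cube([90, 20, 1312]);
translate([498, 114, 52]) cube([90, 20, 1312]);
translate([656, 114, 52]) cube([90, 20, 1312]);
translate([814, 114, 52]) cube([90, 20, 1312]);
translate([972, 114, 52]) cube([90, 20, 1312]);
translate([1130, 114, 52]) cube([90, 20, 1312]);
translate([1288, 114, 52]) cube([90, 20, 1312]);
translate([1446, 114, 52]) cube([90, 20, 1312]);


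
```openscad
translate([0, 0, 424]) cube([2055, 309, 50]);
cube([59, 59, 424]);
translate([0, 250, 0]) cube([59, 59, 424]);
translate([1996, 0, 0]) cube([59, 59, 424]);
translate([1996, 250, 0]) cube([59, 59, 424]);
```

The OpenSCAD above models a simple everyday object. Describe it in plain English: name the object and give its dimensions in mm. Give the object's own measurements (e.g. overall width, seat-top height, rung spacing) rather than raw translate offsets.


A bench: a 2055×309 mm seat slab, 50 mm thick, top at z = 474 mm, on four 59×59 mm square legs flush with the seat corners and standing on z = 0.


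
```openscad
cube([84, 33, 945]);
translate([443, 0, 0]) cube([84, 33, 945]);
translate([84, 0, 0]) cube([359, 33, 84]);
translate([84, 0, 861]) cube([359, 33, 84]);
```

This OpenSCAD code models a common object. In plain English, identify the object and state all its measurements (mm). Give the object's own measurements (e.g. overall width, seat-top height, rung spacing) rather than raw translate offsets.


A rectangular picture frame lying in the x–z plane (depth along y). The opening is 359 mm wide (x) by 777 mm tall (z), surrounded by a border 84 mm wide on all four sides. The frame is 33 mm deep and is made of two full-height vertical stiles with two horizontal rails fitted between them.


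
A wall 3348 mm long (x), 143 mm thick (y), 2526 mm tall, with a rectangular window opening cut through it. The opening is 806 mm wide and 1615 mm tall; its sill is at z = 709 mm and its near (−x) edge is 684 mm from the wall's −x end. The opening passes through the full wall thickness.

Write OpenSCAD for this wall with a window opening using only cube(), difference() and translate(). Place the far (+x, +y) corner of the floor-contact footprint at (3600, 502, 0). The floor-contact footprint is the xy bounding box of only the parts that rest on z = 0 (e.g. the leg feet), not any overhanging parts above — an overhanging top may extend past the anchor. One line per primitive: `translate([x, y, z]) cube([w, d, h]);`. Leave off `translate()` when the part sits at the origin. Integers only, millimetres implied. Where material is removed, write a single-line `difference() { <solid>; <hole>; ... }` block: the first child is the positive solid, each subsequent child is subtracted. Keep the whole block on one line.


difference() { translate([252, 359, 0]) cube([3348, 143, 2526]); translate([936, 359, 709]) cube([806, 143, 1615]); }


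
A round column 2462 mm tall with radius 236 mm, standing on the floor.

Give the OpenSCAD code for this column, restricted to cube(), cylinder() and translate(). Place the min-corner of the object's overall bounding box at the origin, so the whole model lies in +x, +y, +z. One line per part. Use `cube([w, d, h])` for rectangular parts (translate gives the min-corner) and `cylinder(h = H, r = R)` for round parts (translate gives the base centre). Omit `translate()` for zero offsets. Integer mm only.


translate([236, 236, 0]) cylinder(h = 2462, r = 236);


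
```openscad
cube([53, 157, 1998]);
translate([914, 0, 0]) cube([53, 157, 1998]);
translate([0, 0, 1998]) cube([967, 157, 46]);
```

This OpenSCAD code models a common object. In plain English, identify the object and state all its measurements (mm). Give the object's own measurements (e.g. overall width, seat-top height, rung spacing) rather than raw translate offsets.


A door frame. The clear opening is 861 mm wide and 1998 mm high. Two 53 mm wide jambs, 157 mm deep, stand either side of the opening from the floor to the top of the opening. A 46 mm thick head sits across the top of both jambs, spanning the full outside width of the frame.


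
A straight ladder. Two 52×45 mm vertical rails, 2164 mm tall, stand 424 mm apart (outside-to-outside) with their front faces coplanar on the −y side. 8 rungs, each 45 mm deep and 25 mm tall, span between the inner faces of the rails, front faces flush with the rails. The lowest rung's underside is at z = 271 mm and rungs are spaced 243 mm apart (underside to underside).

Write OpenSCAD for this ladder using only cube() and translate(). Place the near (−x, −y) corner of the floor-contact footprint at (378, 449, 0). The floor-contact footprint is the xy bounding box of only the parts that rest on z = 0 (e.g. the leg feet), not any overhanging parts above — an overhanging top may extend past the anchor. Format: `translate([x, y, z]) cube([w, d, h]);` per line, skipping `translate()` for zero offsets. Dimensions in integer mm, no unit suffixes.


translate([378, 449, 0]) cube([52, 45, 2164]);
translate([750, 449, 0]) cube([52, 45, 2164]);
translate([430, 449, 271]) cube([320, 45, 25]);
translate([430, 449, 514]) cube([320, 45, 25]);
translate([430, 449, 757]) cube([320, 45, 25]);
translate([430, 449, 1000]) cube([320, 45, 25]);
translate([430, 449, 1243]) cube([320, 45, 25]);
translate([430, 449, 1486]) cube([320, 45, 25]);
translate([430, 449, 1729]) cube([320, 45, 25]);
translate([430, 449, 1972]) cube([320, 45, 25]);


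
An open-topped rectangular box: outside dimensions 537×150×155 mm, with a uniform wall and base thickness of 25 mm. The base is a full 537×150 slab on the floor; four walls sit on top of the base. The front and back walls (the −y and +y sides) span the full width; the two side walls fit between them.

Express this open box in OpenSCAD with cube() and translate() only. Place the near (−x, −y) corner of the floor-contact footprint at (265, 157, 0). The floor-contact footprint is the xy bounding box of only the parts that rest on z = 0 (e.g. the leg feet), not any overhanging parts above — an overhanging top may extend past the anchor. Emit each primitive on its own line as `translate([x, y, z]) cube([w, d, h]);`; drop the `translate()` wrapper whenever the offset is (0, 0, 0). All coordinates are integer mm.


translate([265, 157, 0]) cube([537, 150, 25]);
translate([265, 157, 25]) cube([537, 25, 130]);
translate([265, 282, 25]) cube([537, 25, 130]);
translate([265, 182, 25]) cube([25, 100, 130]);
translate([777, 182, 25]) cube([25, 100, 130]);


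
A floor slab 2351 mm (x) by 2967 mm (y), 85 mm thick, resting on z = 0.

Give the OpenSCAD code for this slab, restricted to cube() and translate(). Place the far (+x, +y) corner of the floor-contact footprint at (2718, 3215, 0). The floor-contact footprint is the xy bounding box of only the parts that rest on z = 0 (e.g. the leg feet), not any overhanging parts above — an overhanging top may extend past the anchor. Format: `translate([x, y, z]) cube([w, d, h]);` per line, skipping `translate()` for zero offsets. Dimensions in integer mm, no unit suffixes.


translate([367, 248, 0]) cube([2351, 2967, 85]);


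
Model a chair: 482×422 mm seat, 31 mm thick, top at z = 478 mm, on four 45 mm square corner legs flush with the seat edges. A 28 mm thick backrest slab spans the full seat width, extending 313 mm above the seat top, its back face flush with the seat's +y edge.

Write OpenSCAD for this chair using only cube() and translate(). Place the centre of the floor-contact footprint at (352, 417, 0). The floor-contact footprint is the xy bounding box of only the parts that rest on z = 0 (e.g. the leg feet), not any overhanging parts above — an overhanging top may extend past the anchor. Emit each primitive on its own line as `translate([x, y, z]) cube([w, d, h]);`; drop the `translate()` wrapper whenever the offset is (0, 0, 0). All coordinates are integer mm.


// leg_h = 478 - 31 = 447
translate([111, 206, 447]) cube([482, 422, 31]);
translate([111, 206, 0]) cube([45, 45, 447]);
translate([548, 206, 0]) cube([45, 45, 447]);
translate([111, 583, 0]) cube([45, 45, 447]);
translate([548, 583, 0]) cube([45, 45, 447]);
translate([111, 600, 478]) cube([482, 28, 313]);


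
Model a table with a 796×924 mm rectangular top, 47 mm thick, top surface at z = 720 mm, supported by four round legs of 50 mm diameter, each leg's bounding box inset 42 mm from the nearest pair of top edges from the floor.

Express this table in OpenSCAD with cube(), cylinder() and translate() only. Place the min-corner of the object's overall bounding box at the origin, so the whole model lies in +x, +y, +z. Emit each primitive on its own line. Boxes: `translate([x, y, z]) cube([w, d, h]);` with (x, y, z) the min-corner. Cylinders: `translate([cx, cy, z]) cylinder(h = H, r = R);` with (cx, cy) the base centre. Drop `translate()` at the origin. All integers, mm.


translate([0, 0, 673]) cube([796, 924, 47]);
translate([67, 67, 0]) cylinder(h = 673, r = 25);
translate([729, 67, 0]) cylinder(h = 673, r = 25);
translate([67, 857, 0]) cylinder(h = 673, r = 25);
translate([729, 857, 0]) cylinder(h = 673, r = 25);


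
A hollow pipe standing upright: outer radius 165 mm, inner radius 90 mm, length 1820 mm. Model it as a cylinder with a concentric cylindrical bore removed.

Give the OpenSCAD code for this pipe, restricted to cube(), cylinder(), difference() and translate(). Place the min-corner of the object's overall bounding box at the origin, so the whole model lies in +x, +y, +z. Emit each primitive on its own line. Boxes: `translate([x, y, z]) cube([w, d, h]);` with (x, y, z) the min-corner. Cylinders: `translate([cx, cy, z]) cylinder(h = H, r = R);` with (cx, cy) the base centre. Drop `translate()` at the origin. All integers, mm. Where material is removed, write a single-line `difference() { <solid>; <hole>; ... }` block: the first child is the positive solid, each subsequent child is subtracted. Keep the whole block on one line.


difference() { translate([165, 165, 0]) cylinder(h = 1820, r = 165); translate([165, 165, 0]) cylinder(h = 1820, r = 90); }


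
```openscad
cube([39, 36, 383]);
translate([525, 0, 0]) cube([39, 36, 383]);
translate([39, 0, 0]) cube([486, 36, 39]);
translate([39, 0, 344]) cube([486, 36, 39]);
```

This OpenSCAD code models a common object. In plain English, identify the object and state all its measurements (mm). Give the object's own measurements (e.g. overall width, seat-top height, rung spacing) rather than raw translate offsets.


A rectangular picture frame lying in the x–z plane (depth along y). The opening is 486 mm wide (x) by 305 mm tall (z), surrounded by a border 39 mm wide on all four sides. The frame is 36 mm deep and is made of two full-height vertical stiles with two horizontal rails fitted between them.


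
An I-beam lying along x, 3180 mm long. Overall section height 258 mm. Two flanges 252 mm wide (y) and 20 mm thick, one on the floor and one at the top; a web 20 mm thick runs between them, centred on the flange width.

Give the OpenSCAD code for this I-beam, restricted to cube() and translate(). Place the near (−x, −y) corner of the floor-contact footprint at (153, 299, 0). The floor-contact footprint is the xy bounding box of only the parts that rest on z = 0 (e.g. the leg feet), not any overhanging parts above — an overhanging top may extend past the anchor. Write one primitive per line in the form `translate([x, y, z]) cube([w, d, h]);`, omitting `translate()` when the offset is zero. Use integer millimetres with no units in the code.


translate([153, 299, 0]) cube([3180, 252, 20]);
translate([153, 415, 20]) cube([3180, 20, 218]);
translate([153, 299, 238]) cube([3180, 252, 20]);


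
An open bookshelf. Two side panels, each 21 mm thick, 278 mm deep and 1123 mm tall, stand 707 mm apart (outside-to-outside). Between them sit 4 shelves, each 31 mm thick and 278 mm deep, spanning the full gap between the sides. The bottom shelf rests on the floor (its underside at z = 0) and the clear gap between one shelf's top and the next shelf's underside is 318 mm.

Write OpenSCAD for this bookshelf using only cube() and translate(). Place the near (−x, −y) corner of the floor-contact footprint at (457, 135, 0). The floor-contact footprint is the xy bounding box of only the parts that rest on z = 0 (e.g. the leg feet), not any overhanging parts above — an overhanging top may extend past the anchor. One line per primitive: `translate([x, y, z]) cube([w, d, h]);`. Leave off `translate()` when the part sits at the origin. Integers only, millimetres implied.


translate([457, 135, 0]) cube([21, 278, 1123]);
translate([1143, 135, 0]) cube([21, 278, 1123]);
translate([478, 135, 0]) cube([665, 278, 31]);
translate([478, 135, 349]) cube([665, 278, 31]);
translate([478, 135, 698]) cube([665, 278, 31]);
translate([478, 135, 1047]) cube([665, 278, 31]);


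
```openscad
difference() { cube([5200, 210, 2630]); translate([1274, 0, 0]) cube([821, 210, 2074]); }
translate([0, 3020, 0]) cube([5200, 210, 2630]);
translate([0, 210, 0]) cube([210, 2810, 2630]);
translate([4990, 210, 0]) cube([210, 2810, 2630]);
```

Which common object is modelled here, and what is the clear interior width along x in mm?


A single room. The interior width is 4780 mm.

Four walls enclosing a rectangle with a door in the front wall — a room. Outside width 5200 minus two 210 mm walls gives 4780 mm.


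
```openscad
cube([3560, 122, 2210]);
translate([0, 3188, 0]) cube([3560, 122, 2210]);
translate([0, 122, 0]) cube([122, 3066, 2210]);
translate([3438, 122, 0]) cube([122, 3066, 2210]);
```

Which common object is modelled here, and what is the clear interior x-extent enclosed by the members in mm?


A house (or room) frame. The interior width is 3316 mm.

Four 2210 mm walls enclosing a rectangle with no floor or roof — a room or house frame. Outside width is 3560 mm and wall thickness is 122 mm, so the interior width is 3560 − 2 × 122 = 3316 mm.


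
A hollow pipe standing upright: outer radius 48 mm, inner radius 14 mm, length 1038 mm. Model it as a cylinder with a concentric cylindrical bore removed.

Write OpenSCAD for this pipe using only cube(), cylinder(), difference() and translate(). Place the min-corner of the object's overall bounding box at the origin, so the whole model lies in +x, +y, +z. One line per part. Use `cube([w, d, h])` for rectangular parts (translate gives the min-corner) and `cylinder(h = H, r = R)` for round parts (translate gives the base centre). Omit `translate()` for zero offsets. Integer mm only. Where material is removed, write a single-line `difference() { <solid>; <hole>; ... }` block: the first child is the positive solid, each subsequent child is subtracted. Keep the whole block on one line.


difference() { translate([48, 48, 0]) cylinder(h = 1038, r = 48); translate([48, 48, 0]) cylinder(h = 1038, r = 14); }


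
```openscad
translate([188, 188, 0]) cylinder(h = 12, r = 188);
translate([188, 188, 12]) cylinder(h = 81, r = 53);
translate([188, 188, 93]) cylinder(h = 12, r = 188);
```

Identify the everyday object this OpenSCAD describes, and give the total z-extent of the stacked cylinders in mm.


A spool. The overall height is 105 mm.

Three coaxial cylinders, large–small–large — a spool. Two 12 mm flanges and a 81 mm core give 12 + 81 + 12 = 105 mm.


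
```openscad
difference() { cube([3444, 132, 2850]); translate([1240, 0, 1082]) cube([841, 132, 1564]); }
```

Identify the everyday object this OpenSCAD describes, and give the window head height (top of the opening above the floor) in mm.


A wall with a window opening. The window head height is 2646 mm.

A wall with a rectangular opening subtracted — a window. Sill at z = 1082, opening 1564 mm tall, so the head is at 1082 + 1564 = 2646 mm.


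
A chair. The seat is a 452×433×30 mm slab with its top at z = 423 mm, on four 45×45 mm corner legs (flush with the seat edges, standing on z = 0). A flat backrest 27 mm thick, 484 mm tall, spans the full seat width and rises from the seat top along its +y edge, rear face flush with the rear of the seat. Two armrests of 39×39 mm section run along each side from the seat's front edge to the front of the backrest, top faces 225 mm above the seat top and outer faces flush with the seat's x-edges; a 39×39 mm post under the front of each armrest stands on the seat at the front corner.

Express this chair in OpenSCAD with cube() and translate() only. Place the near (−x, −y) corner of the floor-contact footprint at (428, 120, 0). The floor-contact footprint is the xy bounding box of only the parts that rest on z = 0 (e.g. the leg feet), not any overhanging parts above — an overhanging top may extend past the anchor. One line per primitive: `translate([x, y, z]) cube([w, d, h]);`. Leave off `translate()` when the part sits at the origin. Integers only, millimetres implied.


translate([428, 120, 393]) cube([452, 433, 30]);
translate([428, 120, 0]) cube([45, 45, 393]);
translate([835, 120, 0]) cube([45, 45, 393]);
translate([428, 508, 0]) cube([45, 45, 393]);
translate([835, 508, 0]) cube([45, 45, 393]);
translate([428, 526, 423]) cube([452, 27, 484]);
translate([428, 120, 609]) cube([39, 406, 39]);
translate([841, 120, 609]) cube([39, 406, 39]);
translate([428, 120, 423]) cube([39, 39, 186]);
translate([841, 120, 423]) cube([39, 39, 186]);


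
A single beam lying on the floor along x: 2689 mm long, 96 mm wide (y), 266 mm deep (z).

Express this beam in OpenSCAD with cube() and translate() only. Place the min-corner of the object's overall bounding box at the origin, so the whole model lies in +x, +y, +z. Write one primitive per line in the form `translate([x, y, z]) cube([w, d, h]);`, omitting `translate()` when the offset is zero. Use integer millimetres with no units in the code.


cube([2689, 96, 266]);


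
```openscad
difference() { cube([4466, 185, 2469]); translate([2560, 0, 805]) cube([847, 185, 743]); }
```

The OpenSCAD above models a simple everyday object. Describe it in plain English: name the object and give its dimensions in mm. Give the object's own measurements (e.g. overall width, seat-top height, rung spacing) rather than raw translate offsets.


A wall 4466 mm long (x), 185 mm thick (y), 2469 mm tall, with a rectangular window opening cut through it. The opening is 847 mm wide and 743 mm tall; its sill is at z = 805 mm and its near (−x) edge is 2560 mm from the wall's −x end. The opening passes through the full wall thickness.


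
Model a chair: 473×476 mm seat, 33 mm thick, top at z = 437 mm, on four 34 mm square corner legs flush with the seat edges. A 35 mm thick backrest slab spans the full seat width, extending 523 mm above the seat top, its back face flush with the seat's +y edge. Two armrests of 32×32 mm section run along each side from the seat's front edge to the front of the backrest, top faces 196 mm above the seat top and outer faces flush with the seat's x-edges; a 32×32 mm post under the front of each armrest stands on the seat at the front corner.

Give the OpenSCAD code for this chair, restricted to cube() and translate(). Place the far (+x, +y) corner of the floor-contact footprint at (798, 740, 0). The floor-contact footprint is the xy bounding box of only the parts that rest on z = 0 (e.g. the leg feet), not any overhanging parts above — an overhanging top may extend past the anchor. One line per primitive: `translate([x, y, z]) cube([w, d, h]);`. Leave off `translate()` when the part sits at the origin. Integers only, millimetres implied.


// leg_h = 437 - 33 = 404
// arm post h = 196 - 32 = 164
translate([325, 264, 404]) cube([473, 476, 33]);
translate([325, 264, 0]) cube([34, 34, 404]);
translate([764, 264, 0]) cube([34, 34, 404]);
translate([325, 706, 0]) cube([34, 34, 404]);
translate([764, 706, 0]) cube([34, 34, 404]);
translate([325, 705, 437]) cube([473, 35, 523]);
translate([325, 264, 601]) cube([32, 441, 32]);
translate([766, 264, 601]) cube([32, 441, 32]);
translate([325, 264, 437]) cube([32, 32, 164]);
translate([766, 264, 437]) cube([32, 32, 164]);


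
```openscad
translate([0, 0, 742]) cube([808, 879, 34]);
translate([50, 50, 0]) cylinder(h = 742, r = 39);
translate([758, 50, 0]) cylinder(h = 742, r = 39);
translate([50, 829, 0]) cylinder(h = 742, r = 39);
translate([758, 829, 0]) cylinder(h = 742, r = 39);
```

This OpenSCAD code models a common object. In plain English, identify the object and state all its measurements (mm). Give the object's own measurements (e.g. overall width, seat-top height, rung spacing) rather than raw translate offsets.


A rectangular dining table. The top is 808×879×34 mm with its upper surface at z = 776 mm. It stands on four round legs of 78 mm diameter, each leg's bounding box inset 11 mm from the nearest pair of top edges, running from the floor to the underside of the top.


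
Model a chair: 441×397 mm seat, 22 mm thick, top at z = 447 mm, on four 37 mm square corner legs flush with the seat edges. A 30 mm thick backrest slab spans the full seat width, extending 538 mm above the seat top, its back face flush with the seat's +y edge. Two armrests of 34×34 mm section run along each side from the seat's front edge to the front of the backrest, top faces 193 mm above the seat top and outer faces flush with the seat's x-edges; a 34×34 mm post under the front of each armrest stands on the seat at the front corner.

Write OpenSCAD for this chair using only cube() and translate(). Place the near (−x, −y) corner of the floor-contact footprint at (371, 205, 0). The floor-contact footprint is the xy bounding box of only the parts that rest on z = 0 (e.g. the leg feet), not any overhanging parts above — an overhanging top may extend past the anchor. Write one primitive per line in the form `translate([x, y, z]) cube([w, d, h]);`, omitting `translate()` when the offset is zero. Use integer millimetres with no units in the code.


// leg_h = 447 - 22 = 425
// arm post h = 193 - 34 = 159
translate([371, 205, 425]) cube([441, 397, 22]);
translate([371, 205, 0]) cube([37, 37, 425]);
translate([775, 205, 0]) cube([37, 37, 425]);
translate([371, 565, 0]) cube([37, 37, 425]);
translate([775, 565, 0]) cube([37, 37, 425]);
translate([371, 572, 447]) cube([441, 30, 538]);
translate([371, 205, 606]) cube([34, 367, 34]);
translate([778, 205, 606]) cube([34, 367, 34]);
translate([371, 205, 447]) cube([34, 34, 159]);
translate([778, 205, 447]) cube([34, 34, 159]);


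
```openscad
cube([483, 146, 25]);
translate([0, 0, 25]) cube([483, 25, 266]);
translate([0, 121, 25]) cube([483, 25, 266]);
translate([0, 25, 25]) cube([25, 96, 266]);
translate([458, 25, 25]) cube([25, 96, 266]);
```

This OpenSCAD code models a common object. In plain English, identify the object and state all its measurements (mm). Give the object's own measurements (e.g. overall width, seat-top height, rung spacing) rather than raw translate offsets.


An open-topped rectangular box: outside dimensions 483×146×291 mm, with a uniform wall and base thickness of 25 mm. The base is a full 483×146 slab on the floor; four walls sit on top of the base. The front and back walls (the −y and +y sides) span the full width; the two side walls fit between them.


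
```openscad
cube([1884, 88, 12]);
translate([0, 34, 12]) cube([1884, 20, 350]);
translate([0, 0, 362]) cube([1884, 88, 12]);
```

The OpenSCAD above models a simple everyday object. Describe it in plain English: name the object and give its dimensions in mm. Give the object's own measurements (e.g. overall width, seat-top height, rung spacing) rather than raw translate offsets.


An I-beam lying along x, 1884 mm long. Overall section height 374 mm. Two flanges 88 mm wide (y) and 12 mm thick, one on the floor and one at the top; a web 20 mm thick runs between them, centred on the flange width.


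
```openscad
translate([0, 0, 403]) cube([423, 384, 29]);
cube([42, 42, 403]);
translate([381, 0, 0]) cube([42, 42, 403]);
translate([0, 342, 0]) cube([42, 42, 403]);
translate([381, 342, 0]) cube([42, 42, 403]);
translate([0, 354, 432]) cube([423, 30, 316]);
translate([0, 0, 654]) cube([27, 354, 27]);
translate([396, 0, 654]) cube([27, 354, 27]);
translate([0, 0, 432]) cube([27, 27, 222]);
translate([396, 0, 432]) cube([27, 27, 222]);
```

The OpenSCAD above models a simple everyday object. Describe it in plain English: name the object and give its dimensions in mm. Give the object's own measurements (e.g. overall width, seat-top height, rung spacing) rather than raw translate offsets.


A chair. The seat is a 423×384×29 mm slab with its top at z = 432 mm, on four 42×42 mm corner legs (flush with the seat edges, standing on z = 0). A flat backrest 30 mm thick, 316 mm tall, spans the full seat width and rises from the seat top along its +y edge, rear face flush with the rear of the seat. Two armrests of 27×27 mm section run along each side from the seat's front edge to the front of the backrest, top faces 249 mm above the seat top and outer faces flush with the seat's x-edges; a 27×27 mm post under the front of each armrest stands on the seat at the front corner.


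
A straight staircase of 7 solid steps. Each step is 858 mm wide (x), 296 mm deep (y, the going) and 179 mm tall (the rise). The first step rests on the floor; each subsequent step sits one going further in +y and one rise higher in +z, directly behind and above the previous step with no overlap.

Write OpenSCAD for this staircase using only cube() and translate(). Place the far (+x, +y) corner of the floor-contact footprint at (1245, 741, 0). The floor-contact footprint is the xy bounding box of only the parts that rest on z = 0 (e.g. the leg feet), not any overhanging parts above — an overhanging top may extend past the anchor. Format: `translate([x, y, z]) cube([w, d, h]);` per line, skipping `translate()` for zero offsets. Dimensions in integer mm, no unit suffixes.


translate([387, 445, 0]) cube([858, 296, 179]);
translate([387, 741, 179]) cube([858, 296, 179]);
translate([387, 1037, 358]) cube([858, 296, 179]);
translate([387, 1333, 537]) cube([858, 296, 179]);
translate([387, 1629, 716]) cube([858, 296, 179]);
translate([387, 1925, 895]) cube([858, 296, 179]);
translate([387, 2221, 1074]) cube([858, 296, 179]);


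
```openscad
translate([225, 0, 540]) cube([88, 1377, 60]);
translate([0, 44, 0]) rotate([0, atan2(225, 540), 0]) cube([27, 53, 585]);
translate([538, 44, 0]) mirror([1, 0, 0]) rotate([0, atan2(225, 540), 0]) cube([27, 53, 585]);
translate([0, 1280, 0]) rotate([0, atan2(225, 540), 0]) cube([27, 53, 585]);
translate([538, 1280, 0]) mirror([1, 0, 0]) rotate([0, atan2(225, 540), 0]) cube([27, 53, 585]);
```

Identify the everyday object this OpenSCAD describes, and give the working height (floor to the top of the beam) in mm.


A sawhorse. The overall height is 600 mm.

A beam across two mirrored pairs of raked legs — a sawhorse. The beam's underside is at z = 540 (matching the legs' vertical rise in atan2(225, 540)) and the beam is 60 mm tall, so its top is at 540 + 60 = 600 mm. The raked legs top out at the beam's underside, so that is the highest point.


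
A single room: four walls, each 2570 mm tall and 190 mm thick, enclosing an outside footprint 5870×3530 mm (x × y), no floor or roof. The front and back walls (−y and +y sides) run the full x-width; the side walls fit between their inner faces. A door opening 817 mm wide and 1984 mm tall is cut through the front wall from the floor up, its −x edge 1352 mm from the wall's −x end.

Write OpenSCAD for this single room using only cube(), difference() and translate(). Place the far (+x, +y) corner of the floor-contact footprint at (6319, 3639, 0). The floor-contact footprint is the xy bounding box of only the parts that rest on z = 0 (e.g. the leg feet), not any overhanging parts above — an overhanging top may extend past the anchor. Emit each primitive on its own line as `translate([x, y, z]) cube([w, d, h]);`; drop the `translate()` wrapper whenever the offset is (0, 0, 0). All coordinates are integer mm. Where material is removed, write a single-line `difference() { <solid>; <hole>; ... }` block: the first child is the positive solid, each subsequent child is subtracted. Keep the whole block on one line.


difference() { translate([449, 109, 0]) cube([5870, 190, 2570]); translate([1801, 109, 0]) cube([817, 190, 1984]); }
translate([449, 3449, 0]) cube([5870, 190, 2570]);
translate([449, 299, 0]) cube([190, 3150, 2570]);
translate([6129, 299, 0]) cube([190, 3150, 2570]);


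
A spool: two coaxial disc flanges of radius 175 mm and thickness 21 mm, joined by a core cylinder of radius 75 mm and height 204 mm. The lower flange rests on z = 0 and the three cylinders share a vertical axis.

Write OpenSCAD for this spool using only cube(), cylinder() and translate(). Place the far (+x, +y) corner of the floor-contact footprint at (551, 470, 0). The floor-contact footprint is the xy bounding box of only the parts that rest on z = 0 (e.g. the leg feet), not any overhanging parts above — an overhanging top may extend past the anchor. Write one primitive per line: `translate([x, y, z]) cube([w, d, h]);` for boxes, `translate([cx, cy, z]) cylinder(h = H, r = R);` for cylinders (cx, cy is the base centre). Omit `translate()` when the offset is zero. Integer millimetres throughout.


translate([376, 295, 0]) cylinder(h = 21, r = 175);
translate([376, 295, 21]) cylinder(h = 204, r = 75);
translate([376, 295, 225]) cylinder(h = 21, r = 175);


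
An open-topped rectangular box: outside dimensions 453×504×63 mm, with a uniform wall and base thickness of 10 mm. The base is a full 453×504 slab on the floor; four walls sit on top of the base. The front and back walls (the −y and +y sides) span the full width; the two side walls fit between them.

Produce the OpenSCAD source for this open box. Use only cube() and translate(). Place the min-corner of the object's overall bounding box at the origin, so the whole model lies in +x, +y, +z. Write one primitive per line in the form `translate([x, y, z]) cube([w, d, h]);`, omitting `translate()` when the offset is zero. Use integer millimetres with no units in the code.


cube([453, 504, 10]);
translate([0, 0, 10]) cube([453, 10, 53]);
translate([0, 494, 10]) cube([453, 10, 53]);
translate([0, 10, 10]) cube([10, 484, 53]);
translate([443, 10, 10]) cube([10, 484, 53]);


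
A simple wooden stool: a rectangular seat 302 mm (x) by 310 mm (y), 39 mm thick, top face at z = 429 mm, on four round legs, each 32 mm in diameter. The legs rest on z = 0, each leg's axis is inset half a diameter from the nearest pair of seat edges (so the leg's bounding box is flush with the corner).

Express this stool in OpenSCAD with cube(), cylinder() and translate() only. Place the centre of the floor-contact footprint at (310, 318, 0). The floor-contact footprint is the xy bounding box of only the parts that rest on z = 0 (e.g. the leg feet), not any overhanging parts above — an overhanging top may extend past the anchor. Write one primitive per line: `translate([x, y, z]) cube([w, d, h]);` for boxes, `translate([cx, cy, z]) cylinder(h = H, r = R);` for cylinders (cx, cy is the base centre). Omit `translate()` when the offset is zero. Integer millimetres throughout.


// leg_h = 429 - 39 = 390
translate([159, 163, 390]) cube([302, 310, 39]);
translate([175, 179, 0]) cylinder(h = 390, r = 16);
translate([445, 179, 0]) cylinder(h = 390, r = 16);
translate([175, 457, 0]) cylinder(h = 390, r = 16);
translate([445, 457, 0]) cylinder(h = 390, r = 16);


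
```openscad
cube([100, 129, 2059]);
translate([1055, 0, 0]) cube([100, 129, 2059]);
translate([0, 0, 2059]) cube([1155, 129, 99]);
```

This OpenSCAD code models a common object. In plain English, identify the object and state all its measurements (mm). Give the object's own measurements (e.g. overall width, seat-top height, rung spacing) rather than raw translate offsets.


A door frame. The clear opening is 955 mm wide and 2059 mm high. Two 100 mm wide jambs, 129 mm deep, stand either side of the opening from the floor to the top of the opening. A 99 mm thick head sits across the top of both jambs, spanning the full outside width of the frame.


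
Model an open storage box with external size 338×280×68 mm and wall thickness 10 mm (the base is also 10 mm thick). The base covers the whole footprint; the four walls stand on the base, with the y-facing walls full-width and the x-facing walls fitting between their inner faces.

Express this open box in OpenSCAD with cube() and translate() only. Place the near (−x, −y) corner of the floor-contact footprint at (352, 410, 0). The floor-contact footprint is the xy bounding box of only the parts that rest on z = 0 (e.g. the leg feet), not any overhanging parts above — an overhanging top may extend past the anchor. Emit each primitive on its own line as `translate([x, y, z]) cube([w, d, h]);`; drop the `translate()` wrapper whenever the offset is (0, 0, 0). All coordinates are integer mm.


translate([352, 410, 0]) cube([338, 280, 10]);
translate([352, 410, 10]) cube([338, 10, 58]);
translate([352, 680, 10]) cube([338, 10, 58]);
translate([352, 420, 10]) cube([10, 260, 58]);
translate([680, 420, 10]) cube([10, 260, 58]);


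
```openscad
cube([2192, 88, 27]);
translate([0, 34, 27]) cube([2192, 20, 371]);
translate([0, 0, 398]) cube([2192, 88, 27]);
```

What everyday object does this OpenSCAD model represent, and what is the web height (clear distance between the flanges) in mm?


An I-beam. The web height is 371 mm.

Two wide flanges with a thin centred web — an I-beam. Overall 425 mm minus two 27 mm flanges gives a web of 425 − 2·27 = 371 mm.


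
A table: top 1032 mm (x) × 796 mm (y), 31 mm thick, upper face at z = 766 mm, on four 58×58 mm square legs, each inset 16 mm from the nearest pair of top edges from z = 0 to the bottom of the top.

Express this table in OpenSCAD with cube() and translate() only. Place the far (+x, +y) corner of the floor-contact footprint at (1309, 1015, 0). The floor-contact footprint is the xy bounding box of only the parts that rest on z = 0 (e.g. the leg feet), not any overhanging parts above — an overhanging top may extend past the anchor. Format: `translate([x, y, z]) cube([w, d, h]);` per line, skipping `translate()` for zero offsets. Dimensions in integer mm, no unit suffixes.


translate([293, 235, 735]) cube([1032, 796, 31]);
translate([309, 251, 0]) cube([58, 58, 735]);
translate([1251, 251, 0]) cube([58, 58, 735]);
translate([309, 957, 0]) cube([58, 58, 735]);
translate([1251, 957, 0]) cube([58, 58, 735]);


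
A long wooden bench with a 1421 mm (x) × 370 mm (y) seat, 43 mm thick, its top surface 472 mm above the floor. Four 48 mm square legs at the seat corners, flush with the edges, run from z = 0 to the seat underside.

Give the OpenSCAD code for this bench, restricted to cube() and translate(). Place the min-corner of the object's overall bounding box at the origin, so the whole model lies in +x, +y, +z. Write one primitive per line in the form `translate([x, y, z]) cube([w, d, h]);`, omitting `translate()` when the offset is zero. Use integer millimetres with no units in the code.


translate([0, 0, 429]) cube([1421, 370, 43]);
cube([48, 48, 429]);
translate([0, 322, 0]) cube([48, 48, 429]);
translate([1373, 0, 0]) cube([48, 48, 429]);
translate([1373, 322, 0]) cube([48, 48, 429]);


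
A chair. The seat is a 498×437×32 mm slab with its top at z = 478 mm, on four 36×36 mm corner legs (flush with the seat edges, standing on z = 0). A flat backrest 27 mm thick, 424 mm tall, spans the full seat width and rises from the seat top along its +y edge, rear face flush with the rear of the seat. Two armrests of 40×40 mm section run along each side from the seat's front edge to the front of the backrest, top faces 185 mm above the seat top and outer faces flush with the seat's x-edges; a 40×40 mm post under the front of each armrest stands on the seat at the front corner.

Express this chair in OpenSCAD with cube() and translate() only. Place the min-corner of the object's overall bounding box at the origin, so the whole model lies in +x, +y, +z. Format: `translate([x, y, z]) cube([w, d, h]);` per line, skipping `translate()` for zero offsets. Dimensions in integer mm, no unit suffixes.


translate([0, 0, 446]) cube([498, 437, 32]);
cube([36, 36, 446]);
translate([462, 0, 0]) cube([36, 36, 446]);
translate([0, 401, 0]) cube([36, 36, 446]);
translate([462, 401, 0]) cube([36, 36, 446]);
translate([0, 410, 478]) cube([498, 27, 424]);
translate([0, 0, 623]) cube([40, 410, 40]);
translate([458, 0, 623]) cube([40, 410, 40]);
translate([0, 0, 478]) cube([40, 40, 145]);
translate([458, 0, 478]) cube([40, 40, 145]);


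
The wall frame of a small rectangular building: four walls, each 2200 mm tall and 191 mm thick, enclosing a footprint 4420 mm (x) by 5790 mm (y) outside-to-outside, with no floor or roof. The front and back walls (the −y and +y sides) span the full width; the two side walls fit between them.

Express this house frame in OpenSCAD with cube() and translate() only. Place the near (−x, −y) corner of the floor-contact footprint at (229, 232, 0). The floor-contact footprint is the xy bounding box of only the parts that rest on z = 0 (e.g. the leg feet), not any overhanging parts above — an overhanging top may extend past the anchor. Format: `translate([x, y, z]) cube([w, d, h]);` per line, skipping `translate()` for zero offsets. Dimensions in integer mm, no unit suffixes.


translate([229, 232, 0]) cube([4420, 191, 2200]);
translate([229, 5831, 0]) cube([4420, 191, 2200]);
translate([229, 423, 0]) cube([191, 5408, 2200]);
translate([4458, 423, 0]) cube([191, 5408, 2200]);


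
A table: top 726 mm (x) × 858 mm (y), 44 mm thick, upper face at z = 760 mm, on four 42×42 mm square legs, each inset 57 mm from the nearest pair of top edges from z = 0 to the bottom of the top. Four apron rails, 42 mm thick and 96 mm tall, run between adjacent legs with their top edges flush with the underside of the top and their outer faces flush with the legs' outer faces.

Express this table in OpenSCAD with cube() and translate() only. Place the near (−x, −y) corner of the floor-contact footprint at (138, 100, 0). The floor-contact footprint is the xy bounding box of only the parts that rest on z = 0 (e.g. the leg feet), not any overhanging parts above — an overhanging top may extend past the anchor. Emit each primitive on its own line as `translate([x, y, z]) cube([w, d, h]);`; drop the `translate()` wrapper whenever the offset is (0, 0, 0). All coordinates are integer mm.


translate([81, 43, 716]) cube([726, 858, 44]);
translate([138, 100, 0]) cube([42, 42, 716]);
translate([708, 100, 0]) cube([42, 42, 716]);
translate([138, 802, 0]) cube([42, 42, 716]);
translate([708, 802, 0]) cube([42, 42, 716]);
translate([180, 100, 620]) cube([528, 42, 96]);
translate([180, 802, 620]) cube([528, 42, 96]);
translate([138, 142, 620]) cube([42, 660, 96]);
translate([708, 142, 620]) cube([42, 660, 96]);
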